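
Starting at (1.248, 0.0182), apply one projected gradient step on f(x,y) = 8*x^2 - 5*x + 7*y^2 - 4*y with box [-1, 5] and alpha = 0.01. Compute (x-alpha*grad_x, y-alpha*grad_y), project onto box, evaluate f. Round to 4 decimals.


Step 1: Compute gradient at (1.248, 0.0182).
grad_x = 2*8*1.248 - 5 = 14.968
grad_y = 2*7*0.0182 - 4 = -3.7452
Step 2: Gradient step.
x_raw = 1.248 - 0.01*14.968 = 1.0983
y_raw = 0.0182 - 0.01*-3.7452 = 0.0557
Step 3: Project onto [-1, 5].
x_proj = clip(1.0983) = 1.0983
y_proj = clip(0.0557) = 0.0557
Step 4: Evaluate f.
f(1.0983, 0.0557) = 3.9579


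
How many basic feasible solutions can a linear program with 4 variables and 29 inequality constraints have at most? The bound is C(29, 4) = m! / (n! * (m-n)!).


Each vertex corresponds to some choice of n active constraints out of m, so the number of vertices is at most C(m, n) = m! / (n!(m-n)!).
m = 29, n = 4
Numerator: 29 * 28 * 27 * 26
Denominator: 4! = 24
C(29, 4) = 23751


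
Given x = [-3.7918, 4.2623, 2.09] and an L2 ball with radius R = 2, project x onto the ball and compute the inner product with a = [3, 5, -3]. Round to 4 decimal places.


Step 1: Compute ||x|| (intermediates to 6 decimals).
||x|| = sqrt((-3.7918)^2 + 4.2623^2 + 2.09^2) = 6.075611
Step 2: Project.
Since ||x|| > R, scale = R/||x|| = 2/6.075611 = 0.329185, proj(x) = scale * x
proj(x) = [-1.248204, 1.403085, 0.687997]
Step 3: Dot product.
a^T * proj(x) = 3*(-1.248204) + 5*1.403085 - 3*0.687997 = 1.2068


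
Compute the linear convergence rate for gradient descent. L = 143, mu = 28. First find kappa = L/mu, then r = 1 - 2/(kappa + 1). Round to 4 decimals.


Step 1: Compute the condition number.
kappa = L/mu = 143/28 = 5.1071
Step 2: Compute the convergence rate.
r = 1 - 2/(kappa + 1) = 1 - 2*mu/(L + mu) = (L - mu)/(L + mu) = 115/171 = 0.6725


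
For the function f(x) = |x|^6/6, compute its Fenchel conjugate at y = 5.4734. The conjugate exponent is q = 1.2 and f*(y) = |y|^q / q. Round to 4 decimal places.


The conjugate exponent q satisfies 1/p + 1/q = 1.
p = 6, so q = 6/(6 - 1) = 1.2
|y|^q = 5.4734^1.2 = 7.6897
f*(5.4734) = 7.6897 / 1.2 = 6.4081


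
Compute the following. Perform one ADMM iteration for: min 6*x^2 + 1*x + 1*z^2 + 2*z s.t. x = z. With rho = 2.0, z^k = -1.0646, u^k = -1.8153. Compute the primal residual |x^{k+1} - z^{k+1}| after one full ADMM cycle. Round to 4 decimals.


ADMM iteration with rho = 2.0, z^k = -1.0646, u^k = -1.8153
Step 1: x-update.
Minimize 6*x^2 + 1*x + (2.0/2)*(x + 1.0646 - 1.8153)^2
FOC: (2*6 + 2.0)*x = -1 + 2.0*(-1.0646 + 1.8153)
x^{k+1} = 0.0358
Step 2: z-update.
Minimize 1*z^2 + 2*z + (2.0/2)*(0.0358 - z - 1.8153)^2
FOC: (2*1 + 2.0)*z = -2 + 2.0*(0.0358 - 1.8153)
z^{k+1} = -1.3897
Step 3: u-update.
u^{k+1} = -1.8153 + 0.0358 + 1.3897 = -0.3897
Step 4: Primal residual = |0.0358 + 1.3897| = 1.4256


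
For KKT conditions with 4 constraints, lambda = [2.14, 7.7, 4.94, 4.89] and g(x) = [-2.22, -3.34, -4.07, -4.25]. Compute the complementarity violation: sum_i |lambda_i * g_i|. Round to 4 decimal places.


KKT complementary slackness check:
lambda_1 * g_1 = 2.14 * -2.22 = -4.7508
lambda_2 * g_2 = 7.7 * -3.34 = -25.718
lambda_3 * g_3 = 4.94 * -4.07 = -20.1058
lambda_4 * g_4 = 4.89 * -4.25 = -20.7825
Total violation = 4.7508 + 25.718 + 20.1058 + 20.7825 = 71.3571


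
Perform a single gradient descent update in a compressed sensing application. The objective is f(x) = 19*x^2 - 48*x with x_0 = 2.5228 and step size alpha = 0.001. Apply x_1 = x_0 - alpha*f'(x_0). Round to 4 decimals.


We compute the gradient at x_0 and apply the update.
f'(x) = 38*x - 48
f'(2.5228) = 38*2.5228 - 48 = 47.8664
x_1 = 2.5228 - 0.001*47.8664 = 2.4749


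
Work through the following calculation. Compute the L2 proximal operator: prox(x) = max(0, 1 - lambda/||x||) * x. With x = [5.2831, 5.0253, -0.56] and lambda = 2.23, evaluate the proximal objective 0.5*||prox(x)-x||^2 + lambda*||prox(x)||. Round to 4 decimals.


Step 1: Compute ||x||.
||x|| = 7.3129
Step 2: Compute scaling factor.
scale = max(0, 1 - 2.23/7.3129) = 0.6951
Step 3: prox(x) = [3.6721, 3.4929, -0.3892]
||prox(x)|| = 5.0829
Step 4: Proximal objective.
0.5*||prox-x||^2 = 2.4865
lambda*||prox|| = 11.3349
Total = 13.8213


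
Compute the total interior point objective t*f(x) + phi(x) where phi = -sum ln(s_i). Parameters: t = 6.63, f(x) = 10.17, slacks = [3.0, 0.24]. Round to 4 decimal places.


Step 1: Compute log-barrier.
ln values: [1.0986, -1.4271]
phi = -(1.0986 - 1.4271) = 0.3285
Step 2: Compute augmented objective.
t*f(x) = 6.63*10.17 = 67.4271
Total = 67.4271 + 0.3285 = 67.7556


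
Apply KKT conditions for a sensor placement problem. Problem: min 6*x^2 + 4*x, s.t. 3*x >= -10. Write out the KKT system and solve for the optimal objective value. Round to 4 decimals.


Step 1: Try lambda = 0 (constraint inactive).
Stationarity: 2*6*x + 4 = 0
x* = -4/(2*6) = -1/3 = -0.3333 (rounded; the exact value -1/3 is used below)
Check constraint: 3*-0.3333 = -0.9999 >= -10 -- satisfied.
Step 2: Compute optimal value.
f(x*) = 6*(-1/3)^2 + 4*(-1/3) = -0.6667


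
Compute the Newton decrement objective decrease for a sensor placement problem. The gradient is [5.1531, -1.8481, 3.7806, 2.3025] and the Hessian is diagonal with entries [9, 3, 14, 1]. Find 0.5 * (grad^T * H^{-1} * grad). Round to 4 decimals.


Step 1: H is diagonal, so H^(-1) * g = [0.5726, -0.616, 0.27, 2.3025].
Step 2: g^T H^(-1) g = sum_i g_i^2 / H_ii
  = (5.1531)^2/9 + (-1.8481)^2/3 + (3.7806)^2/14 + (2.3025)^2/1
  = 2.9505 + 1.1385 + 1.0209 + 5.3015 = 10.4114
Step 3: Objective decrease = 0.5 * g^T H^(-1) g = 5.2057


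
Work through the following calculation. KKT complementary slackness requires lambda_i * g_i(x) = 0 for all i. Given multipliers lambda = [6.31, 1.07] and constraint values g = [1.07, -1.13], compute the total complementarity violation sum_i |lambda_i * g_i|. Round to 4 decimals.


KKT complementary slackness check:
lambda_1 * g_1 = 6.31 * 1.07 = 6.7517
lambda_2 * g_2 = 1.07 * -1.13 = -1.2091
Total violation = 6.7517 + 1.2091 = 7.9608


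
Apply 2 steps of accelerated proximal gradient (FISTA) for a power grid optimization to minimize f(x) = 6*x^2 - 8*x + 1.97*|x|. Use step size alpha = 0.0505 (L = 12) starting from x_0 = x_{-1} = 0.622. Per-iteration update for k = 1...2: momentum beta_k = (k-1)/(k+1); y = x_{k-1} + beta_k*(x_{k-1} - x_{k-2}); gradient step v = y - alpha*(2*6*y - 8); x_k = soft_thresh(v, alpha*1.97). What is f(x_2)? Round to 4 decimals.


FISTA on f(x) = 6*x^2 - 8*x + 1.97*|x|
L = 12, alpha = 0.0505
Iteration 1: beta = 0.0, y = 0.622 + 0.0*(0.622 - 0.622) = 0.622
  grad(y) = -0.536, v = y - alpha*grad = 0.6491
  prox(v) = soft_thresh(0.6491, 0.0995) = 0.5496
Iteration 2: beta = 0.3333, y = 0.5496 + 0.3333*(0.5496 - 0.622) = 0.5254
  grad(y) = -1.6947, v = y - alpha*grad = 0.611
  prox(v) = soft_thresh(0.611, 0.0995) = 0.5115
f(x_2) = 6*0.5115^2 - 8*0.5115 + 1.97*|0.5115| = -1.5145


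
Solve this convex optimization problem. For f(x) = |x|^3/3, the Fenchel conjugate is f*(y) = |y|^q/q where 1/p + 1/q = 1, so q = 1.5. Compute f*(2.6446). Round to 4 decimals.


The conjugate exponent q satisfies 1/p + 1/q = 1.
p = 3, so q = 3/(3 - 1) = 1.5
|y|^q = 2.6446^1.5 = 4.3007
f*(2.6446) = 4.3007 / 1.5 = 2.8671


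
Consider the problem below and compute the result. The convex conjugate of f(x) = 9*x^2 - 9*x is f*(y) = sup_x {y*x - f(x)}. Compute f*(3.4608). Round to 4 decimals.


f*(y) = sup_x {y*x - a*x^2 - b*x} = sup_x {(y-b)*x - a*x^2}
FOC: (y - b) - 2a*x = 0 => x* = (y - b)/(2a)
x* = (3.4608 + 9)/(2*9) = 0.6923
f*(3.4608) = (y-b)^2/(4a) = (3.4608 + 9)^2/(4*9)
= 155.2715/36 = 4.3131


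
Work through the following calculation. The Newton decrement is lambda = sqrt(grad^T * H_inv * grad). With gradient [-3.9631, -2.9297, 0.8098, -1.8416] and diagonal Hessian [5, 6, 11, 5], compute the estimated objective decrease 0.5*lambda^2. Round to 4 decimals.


Step 1: H is diagonal, so H^(-1) * g = [-0.7926, -0.4883, 0.0736, -0.3683].
Step 2: g^T H^(-1) g = sum_i g_i^2 / H_ii
  = (-3.9631)^2/5 + (-2.9297)^2/6 + (0.8098)^2/11 + (-1.8416)^2/5
  = 3.1412 + 1.4305 + 0.0596 + 0.6783 = 5.3097
Step 3: Objective decrease = 0.5 * g^T H^(-1) g = 2.6548


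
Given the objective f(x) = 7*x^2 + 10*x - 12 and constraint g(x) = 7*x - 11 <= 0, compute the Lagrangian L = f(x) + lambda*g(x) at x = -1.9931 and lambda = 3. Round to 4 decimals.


Step 1: Evaluate f(x).
f(-1.9931) = 7*(-1.9931)^2 + 10*(-1.9931) - 12 = -4.1239
Step 2: Evaluate g(x).
g(-1.9931) = 7*-1.9931 - 11 = -24.9517
Step 3: Compute Lagrangian.
L = -4.1239 + 3*-24.9517 = -78.979


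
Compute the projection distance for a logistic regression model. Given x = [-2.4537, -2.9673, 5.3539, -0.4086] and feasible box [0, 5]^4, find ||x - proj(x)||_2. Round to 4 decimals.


Project each component onto [0, 5].
clip(-2.4537) = 0.0, clip(-2.9673) = 0.0, clip(5.3539) = 5.0, clip(-0.4086) = 0.0
Projection = [0.0, 0.0, 5.0, 0.0]
Squared diffs: [6.0206, 8.8049, 0.1252, 0.167]
Distance = sqrt(15.1177) = 3.8882


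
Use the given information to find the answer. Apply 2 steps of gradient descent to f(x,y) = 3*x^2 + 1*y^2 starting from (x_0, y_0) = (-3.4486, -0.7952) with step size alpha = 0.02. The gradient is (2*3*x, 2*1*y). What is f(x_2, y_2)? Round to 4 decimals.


Gradient descent on f(x,y) = 3*x^2 + 1*y^2.
Starting point: (-3.4486, -0.7952), alpha = 0.02
Step 1: grad_x = 2*3*-3.4486 = -20.6916, grad_y = 2*1*-0.7952 = -1.5904
  x_1 = -3.4486 - 0.02*-20.6916 = -3.0348
  y_1 = -0.7952 - 0.02*-1.5904 = -0.7634
Step 2: grad_x = 2*3*-3.0348 = -18.2086, grad_y = 2*1*-0.7634 = -1.5268
  x_2 = -3.0348 - 0.02*-18.2086 = -2.6706
  y_2 = -0.7634 - 0.02*-1.5268 = -0.7329
f(-2.6706, -0.7329) = 3*(-2.6706)^2 + 1*(-0.7329)^2 = 21.9333


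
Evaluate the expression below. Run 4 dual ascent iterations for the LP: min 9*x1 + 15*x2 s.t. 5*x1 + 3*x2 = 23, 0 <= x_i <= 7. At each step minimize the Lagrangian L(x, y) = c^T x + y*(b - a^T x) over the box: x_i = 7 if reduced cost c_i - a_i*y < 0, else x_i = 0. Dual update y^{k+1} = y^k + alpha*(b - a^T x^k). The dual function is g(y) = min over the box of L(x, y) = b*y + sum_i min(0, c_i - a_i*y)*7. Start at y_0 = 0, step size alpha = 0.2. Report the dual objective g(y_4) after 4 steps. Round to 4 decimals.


Dual ascent for LP: min 9*x1 + 15*x2, 5*x1 + 3*x2 = 23, 0 <= x_i <= 7
Step 1: y^k = 0.0, reduced costs: (9.0, 15.0)
  x^k = (0.0, 0.0), subgradient = b - a^T x = 23.0
  y^{k+1} = 0.0 + 0.2*23.0 = 4.6
Step 2: y^k = 4.6, reduced costs: (-14.0, 1.2)
  x^k = (7.0, 0.0), subgradient = b - a^T x = -12.0
  y^{k+1} = 4.6 + 0.2*-12.0 = 2.2
Step 3: y^k = 2.2, reduced costs: (-2.0, 8.4)
  x^k = (7.0, 0.0), subgradient = b - a^T x = -12.0
  y^{k+1} = 2.2 + 0.2*-12.0 = -0.2
Step 4: y^k = -0.2, reduced costs: (10.0, 15.6)
  x^k = (0.0, 0.0), subgradient = b - a^T x = 23.0
  y^{k+1} = -0.2 + 0.2*23.0 = 4.4
Dual objective at y_4 = 4.4: reduced costs (-13.0, 1.8), box minimizer x = (7.0, 0.0)
g(y_4) = b*y + (c1 - a1*y)*x1 + (c2 - a2*y)*x2 = 23*4.4 + (-13.0)*7.0 + 1.8*0.0 = 101.2 - 91.0 + 0.0 = 10.2


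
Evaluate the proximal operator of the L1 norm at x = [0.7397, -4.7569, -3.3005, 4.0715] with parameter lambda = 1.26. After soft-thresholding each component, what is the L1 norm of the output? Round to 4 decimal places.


Soft-thresholding with lambda = 1.26:
prox(0.7397) = sign(0.7397)*max(|0.7397| - 1.26, 0) = 0.0
prox(-4.7569) = sign(-4.7569)*max(|-4.7569| - 1.26, 0) = -3.4969
prox(-3.3005) = sign(-3.3005)*max(|-3.3005| - 1.26, 0) = -2.0405
prox(4.0715) = sign(4.0715)*max(|4.0715| - 1.26, 0) = 2.8115
prox(x) = [0.0, -3.4969, -2.0405, 2.8115]
||prox(x)||_1 = 0.0 + 3.4969 + 2.0405 + 2.8115 = 8.3489


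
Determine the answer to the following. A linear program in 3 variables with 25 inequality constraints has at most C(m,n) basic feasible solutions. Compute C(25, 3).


Each vertex corresponds to some choice of n active constraints out of m, so the number of vertices is at most C(m, n) = m! / (n!(m-n)!).
m = 25, n = 3
Numerator: 25 * 24 * 23
Denominator: 3! = 6
C(25, 3) = 2300


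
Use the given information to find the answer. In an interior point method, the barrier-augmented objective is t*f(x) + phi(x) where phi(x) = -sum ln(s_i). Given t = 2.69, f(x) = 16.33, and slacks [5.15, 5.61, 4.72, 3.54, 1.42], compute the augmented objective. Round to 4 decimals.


Step 1: Compute log-barrier.
ln values: [1.639, 1.7246, 1.5518, 1.2641, 0.3507]
phi = -(1.639 + 1.7246 + 1.5518 + 1.2641 + 0.3507) = -6.5301
Step 2: Compute augmented objective.
t*f(x) = 2.69*16.33 = 43.9277
Total = 43.9277 - 6.5301 = 37.3976


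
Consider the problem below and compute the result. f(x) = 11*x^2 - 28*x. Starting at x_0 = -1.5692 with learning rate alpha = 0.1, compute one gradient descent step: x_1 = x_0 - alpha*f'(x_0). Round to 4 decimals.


We compute the gradient at x_0 and apply the update.
f'(x) = 22*x - 28
f'(-1.5692) = 22*-1.5692 - 28 = -62.5224
x_1 = -1.5692 - 0.1*-62.5224 = 4.683


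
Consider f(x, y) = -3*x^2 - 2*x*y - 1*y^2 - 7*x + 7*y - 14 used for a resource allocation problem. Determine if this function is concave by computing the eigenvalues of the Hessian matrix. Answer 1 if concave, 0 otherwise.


The Hessian of f(x,y) = -3*x^2 - 2*x*y - 1*y^2 - 7*x + 7*y - 14 is:
H = [[-6, -2], [-2, -2]]
Trace = -6 - 2 = -8
Determinant = -6*-2 - (-2)^2 = 8
Discriminant = (-8)^2 - 4*8 = 32.0
Eigenvalues: lambda_1 = -6.8284, lambda_2 = -1.1716
The function is concave.

1


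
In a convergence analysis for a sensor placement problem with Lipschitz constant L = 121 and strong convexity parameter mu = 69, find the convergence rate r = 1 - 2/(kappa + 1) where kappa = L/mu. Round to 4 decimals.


Step 1: Compute the condition number.
kappa = L/mu = 121/69 = 1.7536
Step 2: Compute the convergence rate.
r = 1 - 2/(kappa + 1) = 1 - 2*mu/(L + mu) = (L - mu)/(L + mu) = 52/190 = 0.2737


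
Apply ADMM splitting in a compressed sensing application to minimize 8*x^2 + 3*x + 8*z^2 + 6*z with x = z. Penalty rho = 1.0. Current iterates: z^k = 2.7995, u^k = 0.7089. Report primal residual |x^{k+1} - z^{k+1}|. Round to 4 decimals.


ADMM iteration with rho = 1.0, z^k = 2.7995, u^k = 0.7089
Step 1: x-update.
Minimize 8*x^2 + 3*x + (1.0/2)*(x - 2.7995 + 0.7089)^2
FOC: (2*8 + 1.0)*x = -3 + 1.0*(2.7995 - 0.7089)
x^{k+1} = -0.0535
Step 2: z-update.
Minimize 8*z^2 + 6*z + (1.0/2)*(-0.0535 - z + 0.7089)^2
FOC: (2*8 + 1.0)*z = -6 + 1.0*(-0.0535 + 0.7089)
z^{k+1} = -0.3144
Step 3: u-update.
u^{k+1} = 0.7089 - 0.0535 + 0.3144 = 0.9698
Step 4: Primal residual = |-0.0535 + 0.3144| = 0.2609


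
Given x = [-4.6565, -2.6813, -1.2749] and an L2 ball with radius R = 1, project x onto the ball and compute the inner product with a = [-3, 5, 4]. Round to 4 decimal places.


Step 1: Compute ||x|| (intermediates to 6 decimals).
||x|| = sqrt((-4.6565)^2 + (-2.6813)^2 + (-1.2749)^2) = 5.522475
Step 2: Project.
Since ||x|| > R, scale = R/||x|| = 1/5.522475 = 0.181078, proj(x) = scale * x
proj(x) = [-0.84319, -0.485524, -0.230856]
Step 3: Dot product.
a^T * proj(x) = -3*(-0.84319) + 5*(-0.485524) + 4*(-0.230856) = -0.8215


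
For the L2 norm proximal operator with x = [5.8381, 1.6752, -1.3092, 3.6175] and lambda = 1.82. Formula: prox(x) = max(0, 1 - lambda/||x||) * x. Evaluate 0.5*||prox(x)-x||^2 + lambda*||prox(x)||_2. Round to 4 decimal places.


Step 1: Compute ||x||.
||x|| = 7.1896
Step 2: Compute scaling factor.
scale = max(0, 1 - 1.82/7.1896) = 0.7469
Step 3: prox(x) = [4.3602, 1.2511, -0.9778, 2.7018]
||prox(x)|| = 5.3696
Step 4: Proximal objective.
0.5*||prox-x||^2 = 1.6562
lambda*||prox|| = 9.7727
Total = 11.4288


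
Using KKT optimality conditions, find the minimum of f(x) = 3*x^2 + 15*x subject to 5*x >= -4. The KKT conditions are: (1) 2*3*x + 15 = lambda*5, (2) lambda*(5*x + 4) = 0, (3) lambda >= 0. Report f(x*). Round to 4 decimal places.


Step 1: Try lambda = 0 (constraint inactive).
x_unc = -15/(2*3) = -2.5
Check: 5*-2.5 = -12.5 < -4 -- violated!
Step 2: Constraint must be active: 5*x = -4
x* = -4/5 = -0.8
lambda = (2*3*(-0.8) + 15)/5 = 2.04
Step 3: Compute optimal value.
f(x*) = 3*(-0.8)^2 + 15*(-0.8) = -10.08


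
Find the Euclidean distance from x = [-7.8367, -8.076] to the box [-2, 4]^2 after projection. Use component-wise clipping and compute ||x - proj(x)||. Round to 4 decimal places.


Project each component onto [-2, 4].
clip(-7.8367) = -2.0, clip(-8.076) = -2.0
Projection = [-2.0, -2.0]
Squared diffs: [34.0671, 36.9178]
Distance = sqrt(70.9849) = 8.4253


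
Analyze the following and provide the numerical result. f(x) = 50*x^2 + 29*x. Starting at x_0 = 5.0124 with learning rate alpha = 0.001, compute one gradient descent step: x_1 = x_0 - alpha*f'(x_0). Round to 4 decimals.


We compute the gradient at x_0 and apply the update.
f'(x) = 100*x + 29
f'(5.0124) = 100*5.0124 + 29 = 530.24
x_1 = 5.0124 - 0.001*530.24 = 4.4822


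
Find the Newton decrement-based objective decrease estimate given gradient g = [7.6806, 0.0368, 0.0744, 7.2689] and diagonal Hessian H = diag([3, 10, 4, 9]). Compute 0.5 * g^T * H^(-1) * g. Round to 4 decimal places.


Step 1: H is diagonal, so H^(-1) * g = [2.5602, 0.0037, 0.0186, 0.8077].
Step 2: g^T H^(-1) g = sum_i g_i^2 / H_ii
  = (7.6806)^2/3 + (0.0368)^2/10 + (0.0744)^2/4 + (7.2689)^2/9
  = 19.6639 + 0.0001 + 0.0014 + 5.8708 = 25.5362
Step 3: Objective decrease = 0.5 * g^T H^(-1) g = 12.7681


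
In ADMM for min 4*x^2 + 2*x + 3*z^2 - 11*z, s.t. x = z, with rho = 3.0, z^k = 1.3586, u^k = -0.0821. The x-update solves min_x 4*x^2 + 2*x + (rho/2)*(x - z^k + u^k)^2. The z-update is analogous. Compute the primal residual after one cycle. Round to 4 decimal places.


ADMM iteration with rho = 3.0, z^k = 1.3586, u^k = -0.0821
Step 1: x-update.
Minimize 4*x^2 + 2*x + (3.0/2)*(x - 1.3586 - 0.0821)^2
FOC: (2*4 + 3.0)*x = -2 + 3.0*(1.3586 + 0.0821)
x^{k+1} = 0.2111
Step 2: z-update.
Minimize 3*z^2 - 11*z + (3.0/2)*(0.2111 - z - 0.0821)^2
FOC: (2*3 + 3.0)*z = 11 + 3.0*(0.2111 - 0.0821)
z^{k+1} = 1.2652
Step 3: u-update.
u^{k+1} = -0.0821 + 0.2111 - 1.2652 = -1.1362
Step 4: Primal residual = |0.2111 - 1.2652| = 1.0541


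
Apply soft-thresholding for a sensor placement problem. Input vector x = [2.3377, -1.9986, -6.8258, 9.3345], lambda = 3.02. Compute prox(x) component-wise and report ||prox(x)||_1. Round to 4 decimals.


Soft-thresholding with lambda = 3.02:
prox(2.3377) = sign(2.3377)*max(|2.3377| - 3.02, 0) = 0.0
prox(-1.9986) = sign(-1.9986)*max(|-1.9986| - 3.02, 0) = 0.0
prox(-6.8258) = sign(-6.8258)*max(|-6.8258| - 3.02, 0) = -3.8058
prox(9.3345) = sign(9.3345)*max(|9.3345| - 3.02, 0) = 6.3145
prox(x) = [0.0, 0.0, -3.8058, 6.3145]
||prox(x)||_1 = 0.0 + 0.0 + 3.8058 + 6.3145 = 10.1203


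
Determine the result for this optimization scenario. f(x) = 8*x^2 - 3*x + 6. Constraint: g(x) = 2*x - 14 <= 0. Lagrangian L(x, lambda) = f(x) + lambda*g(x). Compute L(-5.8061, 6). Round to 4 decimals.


Step 1: Evaluate f(x).
f(-5.8061) = 8*(-5.8061)^2 - 3*(-5.8061) + 6 = 293.1047
Step 2: Evaluate g(x).
g(-5.8061) = 2*-5.8061 - 14 = -25.6122
Step 3: Compute Lagrangian.
L = 293.1047 + 6*-25.6122 = 139.4315


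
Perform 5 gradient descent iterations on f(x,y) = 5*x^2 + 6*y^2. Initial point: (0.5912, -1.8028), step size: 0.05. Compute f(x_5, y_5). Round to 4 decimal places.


Gradient descent on f(x,y) = 5*x^2 + 6*y^2.
Starting point: (0.5912, -1.8028), alpha = 0.05
Step 1: grad_x = 2*5*0.5912 = 5.912, grad_y = 2*6*-1.8028 = -21.6336
  x_1 = 0.5912 - 0.05*5.912 = 0.2956
  y_1 = -1.8028 - 0.05*-21.6336 = -0.7211
Step 2: grad_x = 2*5*0.2956 = 2.956, grad_y = 2*6*-0.7211 = -8.6534
  x_2 = 0.2956 - 0.05*2.956 = 0.1478
  y_2 = -0.7211 - 0.05*-8.6534 = -0.2884
Step 3: grad_x = 2*5*0.1478 = 1.478, grad_y = 2*6*-0.2884 = -3.4614
  x_3 = 0.1478 - 0.05*1.478 = 0.0739
  y_3 = -0.2884 - 0.05*-3.4614 = -0.1154
Step 4: grad_x = 2*5*0.0739 = 0.739, grad_y = 2*6*-0.1154 = -1.3846
  x_4 = 0.0739 - 0.05*0.739 = 0.037
  y_4 = -0.1154 - 0.05*-1.3846 = -0.0462
Step 5: grad_x = 2*5*0.037 = 0.3695, grad_y = 2*6*-0.0462 = -0.5538
  x_5 = 0.037 - 0.05*0.3695 = 0.0185
  y_5 = -0.0462 - 0.05*-0.5538 = -0.0185
f(0.0185, -0.0185) = 5*0.0185^2 + 6*(-0.0185)^2 = 0.0038


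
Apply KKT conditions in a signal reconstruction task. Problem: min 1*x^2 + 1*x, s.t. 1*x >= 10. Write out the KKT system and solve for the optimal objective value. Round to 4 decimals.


Step 1: Try lambda = 0 (constraint inactive).
x_unc = -1/(2*1) = -0.5
Check: 1*-0.5 = -0.5 < 10 -- violated!
Step 2: Constraint must be active: 1*x = 10
x* = 10/1 = 10.0
lambda = (2*1*10.0 + 1)/1 = 21.0
Step 3: Compute optimal value.
f(x*) = 1*10.0^2 + 1*10.0 = 110.0


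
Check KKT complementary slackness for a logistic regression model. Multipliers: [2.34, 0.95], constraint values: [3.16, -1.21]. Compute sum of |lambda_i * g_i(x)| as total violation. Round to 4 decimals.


KKT complementary slackness check:
lambda_1 * g_1 = 2.34 * 3.16 = 7.3944
lambda_2 * g_2 = 0.95 * -1.21 = -1.1495
Total violation = 7.3944 + 1.1495 = 8.5439


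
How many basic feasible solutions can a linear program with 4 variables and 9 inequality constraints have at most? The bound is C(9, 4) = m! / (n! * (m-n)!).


Each vertex corresponds to some choice of n active constraints out of m, so the number of vertices is at most C(m, n) = m! / (n!(m-n)!).
m = 9, n = 4
Numerator: 9 * 8 * 7 * 6
Denominator: 4! = 24
C(9, 4) = 126


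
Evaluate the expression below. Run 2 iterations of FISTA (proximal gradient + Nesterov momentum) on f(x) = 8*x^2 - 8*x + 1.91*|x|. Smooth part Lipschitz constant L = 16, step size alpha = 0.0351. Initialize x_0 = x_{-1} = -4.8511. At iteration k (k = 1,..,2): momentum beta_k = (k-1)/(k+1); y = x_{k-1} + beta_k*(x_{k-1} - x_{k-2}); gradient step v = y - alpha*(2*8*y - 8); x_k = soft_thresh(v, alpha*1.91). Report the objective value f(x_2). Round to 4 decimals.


FISTA on f(x) = 8*x^2 - 8*x + 1.91*|x|
L = 16, alpha = 0.0351
Iteration 1: beta = 0.0, y = -4.8511 + 0.0*(-4.8511 + 4.8511) = -4.8511
  grad(y) = -85.6176, v = y - alpha*grad = -1.8459
  prox(v) = soft_thresh(-1.8459, 0.067) = -1.7789
Iteration 2: beta = 0.3333, y = -1.7789 + 0.3333*(-1.7789 + 4.8511) = -0.7548
  grad(y) = -20.0769, v = y - alpha*grad = -0.0501
  prox(v) = soft_thresh(-0.0501, 0.067) = 0.0
f(x_2) = 8*0.0^2 - 8*0.0 + 1.91*|0.0| = 0.0


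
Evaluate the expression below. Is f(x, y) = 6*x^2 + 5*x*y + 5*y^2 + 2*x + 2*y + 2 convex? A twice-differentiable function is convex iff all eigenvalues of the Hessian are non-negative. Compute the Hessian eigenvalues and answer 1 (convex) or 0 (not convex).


The Hessian of f(x,y) = 6*x^2 + 5*x*y + 5*y^2 + 2*x + 2*y + 2 is:
H = [[12, 5], [5, 10]]
Trace = 12 + 10 = 22
Determinant = 12*10 - (5)^2 = 95
Discriminant = (22)^2 - 4*95 = 104.0
Eigenvalues: lambda_1 = 5.901, lambda_2 = 16.099
The function is convex.

1


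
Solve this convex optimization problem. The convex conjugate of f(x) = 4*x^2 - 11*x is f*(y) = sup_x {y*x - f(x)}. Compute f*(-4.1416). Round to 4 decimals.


f*(y) = sup_x {y*x - a*x^2 - b*x} = sup_x {(y-b)*x - a*x^2}
FOC: (y - b) - 2a*x = 0 => x* = (y - b)/(2a)
x* = (-4.1416 + 11)/(2*4) = 0.8573
f*(-4.1416) = (y-b)^2/(4a) = (-4.1416 + 11)^2/(4*4)
= 47.0377/16 = 2.9399


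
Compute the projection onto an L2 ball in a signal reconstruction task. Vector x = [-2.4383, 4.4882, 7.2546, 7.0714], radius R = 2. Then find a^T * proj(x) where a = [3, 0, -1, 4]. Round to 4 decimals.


Step 1: Compute ||x|| (intermediates to 6 decimals).
||x|| = sqrt((-2.4383)^2 + 4.4882^2 + 7.2546^2 + 7.0714^2) = 11.345623
Step 2: Project.
Since ||x|| > R, scale = R/||x|| = 2/11.345623 = 0.176279, proj(x) = scale * x
proj(x) = [-0.429821, 0.791175, 1.278834, 1.246539]
Step 3: Dot product.
a^T * proj(x) = 3*(-0.429821) + 0*0.791175 - 1*1.278834 + 4*1.246539 = 2.4179


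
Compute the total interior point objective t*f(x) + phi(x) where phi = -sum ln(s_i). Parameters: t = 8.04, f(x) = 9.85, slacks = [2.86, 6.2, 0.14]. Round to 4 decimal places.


Step 1: Compute log-barrier.
ln values: [1.0508, 1.8245, -1.9661]
phi = -(1.0508 + 1.8245 - 1.9661) = -0.9093
Step 2: Compute augmented objective.
t*f(x) = 8.04*9.85 = 79.194
Total = 79.194 - 0.9093 = 78.2847


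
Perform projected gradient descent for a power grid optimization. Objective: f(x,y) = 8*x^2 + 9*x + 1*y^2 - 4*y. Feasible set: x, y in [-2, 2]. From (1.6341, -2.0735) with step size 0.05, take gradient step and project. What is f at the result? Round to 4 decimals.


Step 1: Compute gradient at (1.6341, -2.0735).
grad_x = 2*8*1.6341 + 9 = 35.1456
grad_y = 2*1*-2.0735 - 4 = -8.147
Step 2: Gradient step.
x_raw = 1.6341 - 0.05*35.1456 = -0.1232
y_raw = -2.0735 - 0.05*-8.147 = -1.6662
Step 3: Project onto [-2, 2].
x_proj = clip(-0.1232) = -0.1232
y_proj = clip(-1.6662) = -1.6662
Step 4: Evaluate f.
f(-0.1232, -1.6662) = 8.4534


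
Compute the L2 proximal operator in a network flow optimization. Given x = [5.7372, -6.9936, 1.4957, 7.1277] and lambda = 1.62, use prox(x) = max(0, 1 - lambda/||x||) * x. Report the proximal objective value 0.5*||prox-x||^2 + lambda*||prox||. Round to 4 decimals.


Step 1: Compute ||x||.
||x|| = 11.6132
Step 2: Compute scaling factor.
scale = max(0, 1 - 1.62/11.6132) = 0.8605
Step 3: prox(x) = [4.9369, -6.018, 1.2871, 6.1334]
||prox(x)|| = 9.9932
Step 4: Proximal objective.
0.5*||prox-x||^2 = 1.3122
lambda*||prox|| = 16.189
Total = 17.5012


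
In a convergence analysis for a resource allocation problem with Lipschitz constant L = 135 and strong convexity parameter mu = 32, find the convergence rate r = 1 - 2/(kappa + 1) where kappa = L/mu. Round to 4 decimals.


Step 1: Compute the condition number.
kappa = L/mu = 135/32 = 4.2188
Step 2: Compute the convergence rate.
r = 1 - 2/(kappa + 1) = 1 - 2*mu/(L + mu) = (L - mu)/(L + mu) = 103/167 = 0.6168


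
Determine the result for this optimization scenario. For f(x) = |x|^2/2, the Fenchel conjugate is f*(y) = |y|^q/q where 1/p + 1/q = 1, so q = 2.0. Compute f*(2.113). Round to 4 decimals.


The conjugate exponent q satisfies 1/p + 1/q = 1.
p = 2, so q = 2/(2 - 1) = 2.0
|y|^q = 2.113^2.0 = 4.4648
f*(2.113) = 4.4648 / 2.0 = 2.2324


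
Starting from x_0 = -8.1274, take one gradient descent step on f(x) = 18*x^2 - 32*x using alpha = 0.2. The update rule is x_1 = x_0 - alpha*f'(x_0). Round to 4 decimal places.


We compute the gradient at x_0 and apply the update.
f'(x) = 36*x - 32
f'(-8.1274) = 36*-8.1274 - 32 = -324.5864
x_1 = -8.1274 - 0.2*-324.5864 = 56.7899


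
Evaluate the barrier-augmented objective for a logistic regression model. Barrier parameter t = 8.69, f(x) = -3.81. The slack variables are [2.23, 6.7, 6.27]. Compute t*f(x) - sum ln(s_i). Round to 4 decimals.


Step 1: Compute log-barrier.
ln values: [0.802, 1.9021, 1.8358]
phi = -(0.802 + 1.9021 + 1.8358) = -4.5399
Step 2: Compute augmented objective.
t*f(x) = 8.69*-3.81 = -33.1089
Total = -33.1089 - 4.5399 = -37.6488


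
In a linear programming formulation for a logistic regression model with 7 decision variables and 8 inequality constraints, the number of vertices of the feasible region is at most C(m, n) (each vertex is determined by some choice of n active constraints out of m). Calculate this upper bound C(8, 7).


Each vertex corresponds to some choice of n active constraints out of m, so the number of vertices is at most C(m, n) = m! / (n!(m-n)!).
m = 8, n = 7
Numerator: 8 * 7 * 6 * 5 * 4 * 3 * 2
Denominator: 7! = 5040
C(8, 7) = 8


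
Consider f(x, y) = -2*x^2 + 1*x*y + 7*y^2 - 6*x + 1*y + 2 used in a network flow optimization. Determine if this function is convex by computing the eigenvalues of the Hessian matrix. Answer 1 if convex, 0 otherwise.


The Hessian of f(x,y) = -2*x^2 + 1*x*y + 7*y^2 - 6*x + 1*y + 2 is:
H = [[-4, 1], [1, 14]]
Trace = -4 + 14 = 10
Determinant = -4*14 - (1)^2 = -57
Discriminant = (10)^2 - 4*-57 = 328.0
Eigenvalues: lambda_1 = -4.0554, lambda_2 = 14.0554
The function is not convex.

0


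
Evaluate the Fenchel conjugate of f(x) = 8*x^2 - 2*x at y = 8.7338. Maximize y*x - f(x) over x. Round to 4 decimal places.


f*(y) = sup_x {y*x - a*x^2 - b*x} = sup_x {(y-b)*x - a*x^2}
FOC: (y - b) - 2a*x = 0 => x* = (y - b)/(2a)
x* = (8.7338 + 2)/(2*8) = 0.6709
f*(8.7338) = (y-b)^2/(4a) = (8.7338 + 2)^2/(4*8)
= 115.2145/32 = 3.6005


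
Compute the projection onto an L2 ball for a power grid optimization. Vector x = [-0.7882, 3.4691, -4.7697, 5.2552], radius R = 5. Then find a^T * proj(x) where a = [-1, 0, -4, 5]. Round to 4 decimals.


Step 1: Compute ||x|| (intermediates to 6 decimals).
||x|| = sqrt((-0.7882)^2 + 3.4691^2 + (-4.7697)^2 + 5.2552^2) = 7.938708
Step 2: Project.
Since ||x|| > R, scale = R/||x|| = 5/7.938708 = 0.629825, proj(x) = scale * x
proj(x) = [-0.496428, 2.184926, -3.004076, 3.309856]
Step 3: Dot product.
a^T * proj(x) = -1*(-0.496428) + 0*2.184926 - 4*(-3.004076) + 5*3.309856 = 29.062


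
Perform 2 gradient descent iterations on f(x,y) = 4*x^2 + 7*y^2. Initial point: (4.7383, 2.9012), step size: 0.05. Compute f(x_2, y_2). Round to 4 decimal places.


Gradient descent on f(x,y) = 4*x^2 + 7*y^2.
Starting point: (4.7383, 2.9012), alpha = 0.05
Step 1: grad_x = 2*4*4.7383 = 37.9064, grad_y = 2*7*2.9012 = 40.6168
  x_1 = 4.7383 - 0.05*37.9064 = 2.843
  y_1 = 2.9012 - 0.05*40.6168 = 0.8704
Step 2: grad_x = 2*4*2.843 = 22.7438, grad_y = 2*7*0.8704 = 12.185
  x_2 = 2.843 - 0.05*22.7438 = 1.7058
  y_2 = 0.8704 - 0.05*12.185 = 0.2611
f(1.7058, 0.2611) = 4*1.7058^2 + 7*0.2611^2 = 12.1161


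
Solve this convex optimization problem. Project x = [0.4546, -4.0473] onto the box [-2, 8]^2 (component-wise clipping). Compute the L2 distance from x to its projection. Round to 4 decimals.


Project each component onto [-2, 8].
clip(0.4546) = 0.4546, clip(-4.0473) = -2.0
Projection = [0.4546, -2.0]
Squared diffs: [0.0, 4.1914]
Distance = sqrt(4.1914) = 2.0473


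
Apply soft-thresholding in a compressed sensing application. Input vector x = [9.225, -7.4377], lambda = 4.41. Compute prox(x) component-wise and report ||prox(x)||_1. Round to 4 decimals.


Soft-thresholding with lambda = 4.41:
prox(9.225) = sign(9.225)*max(|9.225| - 4.41, 0) = 4.815
prox(-7.4377) = sign(-7.4377)*max(|-7.4377| - 4.41, 0) = -3.0277
prox(x) = [4.815, -3.0277]
||prox(x)||_1 = 4.815 + 3.0277 = 7.8427


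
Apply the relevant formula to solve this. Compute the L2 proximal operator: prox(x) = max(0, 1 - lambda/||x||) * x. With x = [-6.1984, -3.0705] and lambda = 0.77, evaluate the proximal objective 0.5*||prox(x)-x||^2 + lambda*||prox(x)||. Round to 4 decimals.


Step 1: Compute ||x||.
||x|| = 6.9172
Step 2: Compute scaling factor.
scale = max(0, 1 - 0.77/6.9172) = 0.8887
Step 3: prox(x) = [-5.5084, -2.7287]
||prox(x)|| = 6.1472
Step 4: Proximal objective.
0.5*||prox-x||^2 = 0.2965
lambda*||prox|| = 4.7333
Total = 5.0298


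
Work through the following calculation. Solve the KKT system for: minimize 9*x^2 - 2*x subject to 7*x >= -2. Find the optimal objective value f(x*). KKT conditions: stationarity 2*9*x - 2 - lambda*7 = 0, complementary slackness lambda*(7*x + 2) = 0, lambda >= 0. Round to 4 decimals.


Step 1: Try lambda = 0 (constraint inactive).
Stationarity: 2*9*x - 2 = 0
x* = 2/(2*9) = 1/9 = 0.1111 (rounded; the exact value 1/9 is used below)
Check constraint: 7*0.1111 = 0.7777 >= -2 -- satisfied.
Step 2: Compute optimal value.
f(x*) = 9*(1/9)^2 - 2*(1/9) = -0.1111


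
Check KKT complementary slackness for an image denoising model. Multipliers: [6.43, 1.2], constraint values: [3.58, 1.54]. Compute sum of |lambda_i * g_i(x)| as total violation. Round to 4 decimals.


KKT complementary slackness check:
lambda_1 * g_1 = 6.43 * 3.58 = 23.0194
lambda_2 * g_2 = 1.2 * 1.54 = 1.848
Total violation = 23.0194 + 1.848 = 24.8674


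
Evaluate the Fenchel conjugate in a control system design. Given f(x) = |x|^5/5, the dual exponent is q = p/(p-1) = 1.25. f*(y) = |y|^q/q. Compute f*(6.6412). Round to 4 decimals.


The conjugate exponent q satisfies 1/p + 1/q = 1.
p = 5, so q = 5/(5 - 1) = 1.25
|y|^q = 6.6412^1.25 = 10.6613
f*(6.6412) = 10.6613 / 1.25 = 8.529


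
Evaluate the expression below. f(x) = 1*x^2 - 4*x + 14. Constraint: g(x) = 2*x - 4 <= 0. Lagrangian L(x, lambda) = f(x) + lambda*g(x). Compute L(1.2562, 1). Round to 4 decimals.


Step 1: Evaluate f(x).
f(1.2562) = 1*1.2562^2 - 4*1.2562 + 14 = 10.5532
Step 2: Evaluate g(x).
g(1.2562) = 2*1.2562 - 4 = -1.4876
Step 3: Compute Lagrangian.
L = 10.5532 + 1*-1.4876 = 9.0656


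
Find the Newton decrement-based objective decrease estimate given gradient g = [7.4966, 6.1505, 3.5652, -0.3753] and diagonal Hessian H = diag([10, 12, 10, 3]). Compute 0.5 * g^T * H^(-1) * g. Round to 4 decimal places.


Step 1: H is diagonal, so H^(-1) * g = [0.7497, 0.5125, 0.3565, -0.1251].
Step 2: g^T H^(-1) g = sum_i g_i^2 / H_ii
  = (7.4966)^2/10 + (6.1505)^2/12 + (3.5652)^2/10 + (-0.3753)^2/3
  = 5.6199 + 3.1524 + 1.2711 + 0.047 = 10.0903
Step 3: Objective decrease = 0.5 * g^T H^(-1) g = 5.0452


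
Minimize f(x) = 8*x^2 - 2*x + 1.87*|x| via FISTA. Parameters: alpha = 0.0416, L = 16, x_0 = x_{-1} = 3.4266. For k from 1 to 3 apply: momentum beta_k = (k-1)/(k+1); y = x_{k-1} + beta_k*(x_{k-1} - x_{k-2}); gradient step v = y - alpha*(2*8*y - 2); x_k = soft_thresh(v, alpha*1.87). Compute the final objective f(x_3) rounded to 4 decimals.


FISTA on f(x) = 8*x^2 - 2*x + 1.87*|x|
L = 16, alpha = 0.0416
Iteration 1: beta = 0.0, y = 3.4266 + 0.0*(3.4266 - 3.4266) = 3.4266
  grad(y) = 52.8256, v = y - alpha*grad = 1.2291
  prox(v) = soft_thresh(1.2291, 0.0778) = 1.1513
Iteration 2: beta = 0.3333, y = 1.1513 + 0.3333*(1.1513 - 3.4266) = 0.3928
  grad(y) = 4.2851, v = y - alpha*grad = 0.2146
  prox(v) = soft_thresh(0.2146, 0.0778) = 0.1368
Iteration 3: beta = 0.5, y = 0.1368 + 0.5*(0.1368 - 1.1513) = -0.3705
  grad(y) = -7.9277, v = y - alpha*grad = -0.0407
  prox(v) = soft_thresh(-0.0407, 0.0778) = 0.0
f(x_3) = 8*0.0^2 - 2*0.0 + 1.87*|0.0| = 0.0


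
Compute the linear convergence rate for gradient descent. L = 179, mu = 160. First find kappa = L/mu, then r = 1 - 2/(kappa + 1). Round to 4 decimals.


Step 1: Compute the condition number.
kappa = L/mu = 179/160 = 1.1188
Step 2: Compute the convergence rate.
r = 1 - 2/(kappa + 1) = 1 - 2*mu/(L + mu) = (L - mu)/(L + mu) = 19/339 = 0.056


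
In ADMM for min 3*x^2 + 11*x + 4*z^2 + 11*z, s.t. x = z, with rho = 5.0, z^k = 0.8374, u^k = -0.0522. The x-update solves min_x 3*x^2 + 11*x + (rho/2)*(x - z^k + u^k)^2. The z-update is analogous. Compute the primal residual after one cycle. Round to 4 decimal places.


ADMM iteration with rho = 5.0, z^k = 0.8374, u^k = -0.0522
Step 1: x-update.
Minimize 3*x^2 + 11*x + (5.0/2)*(x - 0.8374 - 0.0522)^2
FOC: (2*3 + 5.0)*x = -11 + 5.0*(0.8374 + 0.0522)
x^{k+1} = -0.5956
Step 2: z-update.
Minimize 4*z^2 + 11*z + (5.0/2)*(-0.5956 - z - 0.0522)^2
FOC: (2*4 + 5.0)*z = -11 + 5.0*(-0.5956 - 0.0522)
z^{k+1} = -1.0953
Step 3: u-update.
u^{k+1} = -0.0522 - 0.5956 + 1.0953 = 0.4475
Step 4: Primal residual = |-0.5956 + 1.0953| = 0.4997


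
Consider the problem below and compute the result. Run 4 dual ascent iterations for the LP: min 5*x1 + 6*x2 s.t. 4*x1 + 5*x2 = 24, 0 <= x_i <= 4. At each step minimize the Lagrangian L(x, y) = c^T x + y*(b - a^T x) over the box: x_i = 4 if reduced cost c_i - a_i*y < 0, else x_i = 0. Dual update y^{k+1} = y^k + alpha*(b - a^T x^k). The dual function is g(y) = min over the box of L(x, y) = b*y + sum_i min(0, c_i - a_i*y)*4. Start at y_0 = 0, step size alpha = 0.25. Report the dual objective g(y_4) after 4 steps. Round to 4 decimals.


Dual ascent for LP: min 5*x1 + 6*x2, 4*x1 + 5*x2 = 24, 0 <= x_i <= 4
Step 1: y^k = 0.0, reduced costs: (5.0, 6.0)
  x^k = (0.0, 0.0), subgradient = b - a^T x = 24.0
  y^{k+1} = 0.0 + 0.25*24.0 = 6.0
Step 2: y^k = 6.0, reduced costs: (-19.0, -24.0)
  x^k = (4.0, 4.0), subgradient = b - a^T x = -12.0
  y^{k+1} = 6.0 + 0.25*-12.0 = 3.0
Step 3: y^k = 3.0, reduced costs: (-7.0, -9.0)
  x^k = (4.0, 4.0), subgradient = b - a^T x = -12.0
  y^{k+1} = 3.0 + 0.25*-12.0 = 0.0
Step 4: y^k = 0.0, reduced costs: (5.0, 6.0)
  x^k = (0.0, 0.0), subgradient = b - a^T x = 24.0
  y^{k+1} = 0.0 + 0.25*24.0 = 6.0
Dual objective at y_4 = 6.0: reduced costs (-19.0, -24.0), box minimizer x = (4.0, 4.0)
g(y_4) = b*y + (c1 - a1*y)*x1 + (c2 - a2*y)*x2 = 24*6.0 + (-19.0)*4.0 + (-24.0)*4.0 = 144.0 - 76.0 - 96.0 = -28.0


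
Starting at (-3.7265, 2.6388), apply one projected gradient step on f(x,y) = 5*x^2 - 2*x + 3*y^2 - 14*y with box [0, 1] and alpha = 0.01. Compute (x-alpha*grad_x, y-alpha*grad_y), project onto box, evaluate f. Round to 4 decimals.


Step 1: Compute gradient at (-3.7265, 2.6388).
grad_x = 2*5*-3.7265 - 2 = -39.265
grad_y = 2*3*2.6388 - 14 = 1.8328
Step 2: Gradient step.
x_raw = -3.7265 - 0.01*-39.265 = -3.3339
y_raw = 2.6388 - 0.01*1.8328 = 2.6205
Step 3: Project onto [0, 1].
x_proj = clip(-3.3339) = 0.0
y_proj = clip(2.6205) = 1.0
Step 4: Evaluate f.
f(0.0, 1.0) = -11.0


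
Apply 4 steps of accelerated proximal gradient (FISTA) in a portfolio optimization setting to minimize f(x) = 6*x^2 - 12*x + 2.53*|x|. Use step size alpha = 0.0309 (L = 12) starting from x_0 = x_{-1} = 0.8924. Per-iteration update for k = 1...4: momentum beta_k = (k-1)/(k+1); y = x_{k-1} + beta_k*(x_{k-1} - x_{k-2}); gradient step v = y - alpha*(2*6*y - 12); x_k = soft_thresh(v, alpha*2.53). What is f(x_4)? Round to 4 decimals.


FISTA on f(x) = 6*x^2 - 12*x + 2.53*|x|
L = 12, alpha = 0.0309
Iteration 1: beta = 0.0, y = 0.8924 + 0.0*(0.8924 - 0.8924) = 0.8924
  grad(y) = -1.2912, v = y - alpha*grad = 0.9323
  prox(v) = soft_thresh(0.9323, 0.0782) = 0.8541
Iteration 2: beta = 0.3333, y = 0.8541 + 0.3333*(0.8541 - 0.8924) = 0.8414
  grad(y) = -1.9037, v = y - alpha*grad = 0.9002
  prox(v) = soft_thresh(0.9002, 0.0782) = 0.822
Iteration 3: beta = 0.5, y = 0.822 + 0.5*(0.822 - 0.8541) = 0.806
  grad(y) = -2.3286, v = y - alpha*grad = 0.8779
  prox(v) = soft_thresh(0.8779, 0.0782) = 0.7997
Iteration 4: beta = 0.6, y = 0.7997 + 0.6*(0.7997 - 0.822) = 0.7864
  grad(y) = -2.5637, v = y - alpha*grad = 0.8656
  prox(v) = soft_thresh(0.8656, 0.0782) = 0.7874
f(x_4) = 6*0.7874^2 - 12*0.7874 + 2.53*|0.7874| = -3.7367


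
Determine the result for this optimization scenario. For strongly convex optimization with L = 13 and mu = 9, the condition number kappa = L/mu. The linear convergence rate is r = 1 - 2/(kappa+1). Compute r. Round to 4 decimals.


Step 1: Compute the condition number.
kappa = L/mu = 13/9 = 1.4444
Step 2: Compute the convergence rate.
r = 1 - 2/(kappa + 1) = 1 - 2*mu/(L + mu) = (L - mu)/(L + mu) = 4/22 = 0.1818


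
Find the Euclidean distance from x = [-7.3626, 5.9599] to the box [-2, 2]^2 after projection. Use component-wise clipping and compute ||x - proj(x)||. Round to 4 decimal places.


Project each component onto [-2, 2].
clip(-7.3626) = -2.0, clip(5.9599) = 2.0
Projection = [-2.0, 2.0]
Squared diffs: [28.7575, 15.6808]
Distance = sqrt(44.4383) = 6.6662


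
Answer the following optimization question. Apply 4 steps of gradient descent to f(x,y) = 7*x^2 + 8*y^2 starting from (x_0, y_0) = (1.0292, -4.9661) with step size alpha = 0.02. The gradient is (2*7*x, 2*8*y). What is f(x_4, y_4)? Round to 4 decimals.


Gradient descent on f(x,y) = 7*x^2 + 8*y^2.
Starting point: (1.0292, -4.9661), alpha = 0.02
Step 1: grad_x = 2*7*1.0292 = 14.4088, grad_y = 2*8*-4.9661 = -79.4576
  x_1 = 1.0292 - 0.02*14.4088 = 0.741
  y_1 = -4.9661 - 0.02*-79.4576 = -3.3769
Step 2: grad_x = 2*7*0.741 = 10.3743, grad_y = 2*8*-3.3769 = -54.0312
  x_2 = 0.741 - 0.02*10.3743 = 0.5335
  y_2 = -3.3769 - 0.02*-54.0312 = -2.2963
Step 3: grad_x = 2*7*0.5335 = 7.4695, grad_y = 2*8*-2.2963 = -36.7412
  x_3 = 0.5335 - 0.02*7.4695 = 0.3841
  y_3 = -2.2963 - 0.02*-36.7412 = -1.5615
Step 4: grad_x = 2*7*0.3841 = 5.3781, grad_y = 2*8*-1.5615 = -24.984
  x_4 = 0.3841 - 0.02*5.3781 = 0.2766
  y_4 = -1.5615 - 0.02*-24.984 = -1.0618
f(0.2766, -1.0618) = 7*0.2766^2 + 8*(-1.0618)^2 = 9.5552


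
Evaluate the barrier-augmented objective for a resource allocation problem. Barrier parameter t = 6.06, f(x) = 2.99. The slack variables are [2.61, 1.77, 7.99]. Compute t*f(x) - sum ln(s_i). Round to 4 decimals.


Step 1: Compute log-barrier.
ln values: [0.9594, 0.571, 2.0782]
phi = -(0.9594 + 0.571 + 2.0782) = -3.6085
Step 2: Compute augmented objective.
t*f(x) = 6.06*2.99 = 18.1194
Total = 18.1194 - 3.6085 = 14.5109
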